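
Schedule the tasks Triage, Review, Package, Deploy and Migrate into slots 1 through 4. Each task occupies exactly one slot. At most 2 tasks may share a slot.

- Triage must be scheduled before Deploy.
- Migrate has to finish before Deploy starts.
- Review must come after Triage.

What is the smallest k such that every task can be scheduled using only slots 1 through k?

3

The precedence chain requires at least 2 distinct slots.
With at most 2 per slot and 5 tasks, at least 3 slots are needed.
3 works (last occupied slot: 3): for example Review in 2, Migrate in 1, Package in 3, Deploy in 2, Triage in 1.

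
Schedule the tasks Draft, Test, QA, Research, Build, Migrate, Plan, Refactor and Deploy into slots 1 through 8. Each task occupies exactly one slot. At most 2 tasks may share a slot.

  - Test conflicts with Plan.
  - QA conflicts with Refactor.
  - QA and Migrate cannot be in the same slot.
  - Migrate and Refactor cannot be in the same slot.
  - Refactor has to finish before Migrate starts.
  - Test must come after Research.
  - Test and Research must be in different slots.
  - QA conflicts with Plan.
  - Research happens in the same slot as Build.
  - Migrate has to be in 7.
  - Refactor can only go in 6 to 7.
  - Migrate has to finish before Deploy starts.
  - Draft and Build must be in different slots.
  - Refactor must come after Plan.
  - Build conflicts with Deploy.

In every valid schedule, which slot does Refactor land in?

Refactor's window is 6–7.
Migrate is fixed at 7, and Refactor can't share a slot with Migrate.
So Refactor must be 6.

6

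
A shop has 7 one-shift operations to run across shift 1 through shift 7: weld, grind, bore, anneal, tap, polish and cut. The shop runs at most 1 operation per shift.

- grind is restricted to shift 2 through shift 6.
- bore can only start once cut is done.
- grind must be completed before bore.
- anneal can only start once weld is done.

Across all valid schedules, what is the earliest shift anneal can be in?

Precedence pushes anneal to at least shift 2.
anneal at shift 2 is achievable: tap=shift 6, weld=shift 1, grind=shift 3, anneal=shift 2, polish=shift 7, bore=shift 5, cut=shift 4.

shift 2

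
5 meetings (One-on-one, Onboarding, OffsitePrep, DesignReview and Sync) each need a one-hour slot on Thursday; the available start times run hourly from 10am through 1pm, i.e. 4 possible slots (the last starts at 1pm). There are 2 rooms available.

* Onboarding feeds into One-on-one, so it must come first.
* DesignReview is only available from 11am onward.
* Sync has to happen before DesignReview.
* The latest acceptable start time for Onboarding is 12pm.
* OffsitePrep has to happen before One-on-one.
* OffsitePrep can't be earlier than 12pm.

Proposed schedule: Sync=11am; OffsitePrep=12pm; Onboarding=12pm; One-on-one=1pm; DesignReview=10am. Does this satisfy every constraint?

OffsitePrep can't be earlier than 12pm — holds.
OffsitePrep has to happen before One-on-one — holds.
There are 2 rooms available — holds.
The latest acceptable start time for Onboarding is 12pm — holds.
Sync has to happen before DesignReview — violated.
Onboarding feeds into One-on-one, so it must come first — holds.
DesignReview is only available from 11am onward — violated.

No — it violates: Sync has to happen before DesignReview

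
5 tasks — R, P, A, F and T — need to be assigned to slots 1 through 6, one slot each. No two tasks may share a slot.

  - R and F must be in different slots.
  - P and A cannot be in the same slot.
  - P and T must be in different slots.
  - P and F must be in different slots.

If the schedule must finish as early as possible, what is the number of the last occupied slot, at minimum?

5

With at most 1 per slot and 5 tasks, at least 5 slots are needed.
5 works (last occupied slot: 5): for example F in 4; R in 1; P in 2; A in 3; T in 5.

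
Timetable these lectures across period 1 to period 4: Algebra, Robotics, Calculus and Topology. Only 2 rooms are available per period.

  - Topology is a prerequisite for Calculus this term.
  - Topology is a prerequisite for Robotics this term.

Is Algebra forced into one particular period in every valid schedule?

Algebra can be period 1 (e.g. Robotics in period 2, Topology in period 1, Algebra in period 1, Calculus in period 2) or period 2 (e.g. Topology -> period 1; Robotics -> period 2; Calculus -> period 3; Algebra -> period 2).

No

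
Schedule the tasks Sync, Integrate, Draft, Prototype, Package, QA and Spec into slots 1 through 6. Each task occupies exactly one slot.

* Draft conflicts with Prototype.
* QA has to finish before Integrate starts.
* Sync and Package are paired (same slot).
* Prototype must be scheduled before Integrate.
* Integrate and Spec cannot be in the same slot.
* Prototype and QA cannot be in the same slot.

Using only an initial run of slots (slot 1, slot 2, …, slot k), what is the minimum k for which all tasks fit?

The precedence chain requires at least 2 distinct slots.
Could 2 slots be enough, i.e. nothing placed later than 2? No: Integrate must come after Prototype (at 1 or later) → {2}; Prototype must come before Integrate (at 2 or earlier) → {1}; QA must come before Integrate (at 2 or earlier) → {1}; QA can't share with Prototype (1) → nothing is left.
So 2 slots is not enough.
3 works (last occupied slot: 3): for example QA -> 2, Integrate -> 3, Spec -> 1, Prototype -> 1, Draft -> 2, Sync -> 1, Package -> 1.

3 slots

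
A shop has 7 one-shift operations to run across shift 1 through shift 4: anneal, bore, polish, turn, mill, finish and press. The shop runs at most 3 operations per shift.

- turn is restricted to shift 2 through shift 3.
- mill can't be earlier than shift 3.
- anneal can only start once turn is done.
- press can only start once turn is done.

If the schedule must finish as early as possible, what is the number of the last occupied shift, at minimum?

The precedence chain requires at least 2 distinct shifts.
With at most 3 per shift and 7 operations, at least 3 shifts are needed.
mill can't be placed before shift 3, so the schedule must run through at least shift 3.
3 works (last occupied shift: shift 3): for example finish -> shift 1, anneal -> shift 3, turn -> shift 2, mill -> shift 3, bore -> shift 1, polish -> shift 1, press -> shift 3.

3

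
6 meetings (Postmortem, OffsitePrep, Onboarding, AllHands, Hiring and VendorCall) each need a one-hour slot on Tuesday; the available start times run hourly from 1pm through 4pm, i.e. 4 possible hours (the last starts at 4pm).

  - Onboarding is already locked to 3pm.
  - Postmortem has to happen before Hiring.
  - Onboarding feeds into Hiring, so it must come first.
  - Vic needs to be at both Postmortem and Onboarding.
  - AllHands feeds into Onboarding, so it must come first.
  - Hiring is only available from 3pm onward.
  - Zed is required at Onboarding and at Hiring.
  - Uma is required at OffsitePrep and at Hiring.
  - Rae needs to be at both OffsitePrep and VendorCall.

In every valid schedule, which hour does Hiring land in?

Hiring's window is 3pm–4pm.
Onboarding is fixed at 3pm, and Hiring can't share a hour with Onboarding.
So Hiring must be 4pm.

4pm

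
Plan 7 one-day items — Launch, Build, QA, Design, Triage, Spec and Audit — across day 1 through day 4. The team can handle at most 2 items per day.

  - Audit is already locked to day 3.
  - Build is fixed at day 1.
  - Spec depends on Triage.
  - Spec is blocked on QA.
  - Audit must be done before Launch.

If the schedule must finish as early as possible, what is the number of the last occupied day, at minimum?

4

The precedence chain requires at least 2 distinct days.
With at most 2 per day and 7 work items, at least 4 days are needed.
Propagating the time windows through the other constraints, Launch can't land before day 4, so the schedule must run through at least day 4.
4 works (last occupied day: day 4): for example Triage=day 2; Build=day 1; Spec=day 3; Audit=day 3; Launch=day 4; QA=day 1; Design=day 2.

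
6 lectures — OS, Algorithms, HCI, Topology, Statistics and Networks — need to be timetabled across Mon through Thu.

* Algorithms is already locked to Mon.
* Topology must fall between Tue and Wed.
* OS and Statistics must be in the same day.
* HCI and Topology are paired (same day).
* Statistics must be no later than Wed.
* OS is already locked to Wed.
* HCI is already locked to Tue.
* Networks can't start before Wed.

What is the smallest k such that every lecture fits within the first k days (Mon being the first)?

OS can't be placed before Wed — that is day 3 counting from Mon — so the schedule must run through at least 3 days.
3 works (last occupied day: Wed): for example Networks -> Wed; Statistics -> Wed; OS -> Wed; Algorithms -> Mon; HCI -> Tue; Topology -> Tue.

3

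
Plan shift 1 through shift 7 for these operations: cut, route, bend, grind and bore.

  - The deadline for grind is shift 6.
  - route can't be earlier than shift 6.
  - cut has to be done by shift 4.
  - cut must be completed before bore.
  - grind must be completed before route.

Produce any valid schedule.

bore=shift 2; grind=shift 1; cut=shift 1; route=shift 6; bend=shift 1

Checking: cut(shift 1) before bore(shift 2); grind(shift 1) before route(shift 6); cut=shift 1 in [shift 1,shift 4]; route=shift 6 in [shift 6,shift 7]; grind=shift 1 in [shift 1,shift 6].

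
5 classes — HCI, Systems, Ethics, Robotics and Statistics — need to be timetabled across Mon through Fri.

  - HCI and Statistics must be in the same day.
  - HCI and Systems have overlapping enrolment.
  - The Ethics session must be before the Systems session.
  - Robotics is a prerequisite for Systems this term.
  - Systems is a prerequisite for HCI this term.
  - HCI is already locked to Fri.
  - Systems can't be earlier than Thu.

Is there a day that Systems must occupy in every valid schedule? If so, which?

Systems's window is Thu–Fri.
HCI is fixed at Fri, and Systems can't share a day with HCI.
So Systems must be Thu.

Thu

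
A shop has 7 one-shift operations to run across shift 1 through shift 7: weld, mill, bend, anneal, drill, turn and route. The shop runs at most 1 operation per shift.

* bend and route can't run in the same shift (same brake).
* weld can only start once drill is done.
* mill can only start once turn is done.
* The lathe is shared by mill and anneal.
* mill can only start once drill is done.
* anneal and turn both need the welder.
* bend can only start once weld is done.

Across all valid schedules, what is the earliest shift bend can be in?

Precedence pushes bend to at least shift 3.
bend at shift 3 is achievable: weld=shift 2; drill=shift 1; turn=shift 4; mill=shift 5; route=shift 7; bend=shift 3; anneal=shift 6.

shift 3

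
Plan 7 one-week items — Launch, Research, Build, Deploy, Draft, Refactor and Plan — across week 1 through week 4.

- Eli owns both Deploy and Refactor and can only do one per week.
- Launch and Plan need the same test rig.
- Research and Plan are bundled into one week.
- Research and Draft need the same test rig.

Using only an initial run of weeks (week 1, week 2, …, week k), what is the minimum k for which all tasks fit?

2

Could 1 week be enough, i.e. nothing placed later than week 1? No: Plan can't share with Launch (week 1) → nothing is left.
So 1 week is not enough.
2 works (last occupied week: week 2): for example Build=week 1; Plan=week 2; Draft=week 1; Refactor=week 2; Research=week 2; Deploy=week 1; Launch=week 1.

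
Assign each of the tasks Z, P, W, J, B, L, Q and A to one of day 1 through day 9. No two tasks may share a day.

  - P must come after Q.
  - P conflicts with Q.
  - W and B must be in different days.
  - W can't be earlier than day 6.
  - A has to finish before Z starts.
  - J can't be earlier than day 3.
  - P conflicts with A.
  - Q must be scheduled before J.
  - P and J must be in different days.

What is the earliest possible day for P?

day 2

Precedence pushes P to at least day 2.
P at day 2 is achievable: A=day 4; W=day 6; Z=day 5; L=day 8; B=day 7; P=day 2; Q=day 1; J=day 3.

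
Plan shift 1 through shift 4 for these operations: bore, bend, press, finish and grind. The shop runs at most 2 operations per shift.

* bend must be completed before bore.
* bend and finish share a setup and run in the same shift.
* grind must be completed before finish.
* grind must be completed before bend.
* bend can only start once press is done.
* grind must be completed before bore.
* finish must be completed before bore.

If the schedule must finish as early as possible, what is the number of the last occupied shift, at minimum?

The precedence chain requires at least 3 distinct shifts.
With at most 2 per shift and 5 operations, at least 3 shifts are needed.
3 works (last occupied shift: shift 3): for example finish -> shift 2, press -> shift 1, bend -> shift 2, bore -> shift 3, grind -> shift 1.

shift 3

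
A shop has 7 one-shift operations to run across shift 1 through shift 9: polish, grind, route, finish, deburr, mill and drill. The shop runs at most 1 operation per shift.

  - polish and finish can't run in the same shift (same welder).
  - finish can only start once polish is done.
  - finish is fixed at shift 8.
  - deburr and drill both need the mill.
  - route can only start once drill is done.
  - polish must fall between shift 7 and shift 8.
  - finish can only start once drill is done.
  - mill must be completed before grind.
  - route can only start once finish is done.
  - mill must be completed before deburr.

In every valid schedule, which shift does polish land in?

polish's window is shift 7–shift 8.
finish is fixed at shift 8, and polish can't share a shift with finish.
So polish must be shift 7.

shift 7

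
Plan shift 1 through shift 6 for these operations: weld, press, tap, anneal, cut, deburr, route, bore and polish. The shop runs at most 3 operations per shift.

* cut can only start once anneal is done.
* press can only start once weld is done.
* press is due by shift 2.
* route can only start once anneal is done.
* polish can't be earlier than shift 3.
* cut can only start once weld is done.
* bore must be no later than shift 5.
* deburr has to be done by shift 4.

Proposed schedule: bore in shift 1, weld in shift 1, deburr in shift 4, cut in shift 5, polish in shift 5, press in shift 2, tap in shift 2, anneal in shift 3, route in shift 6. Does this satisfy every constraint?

press can only start once weld is done — holds.
The shop runs at most 3 operations per shift — holds.
route can only start once anneal is done — holds.
cut can only start once anneal is done — holds.
deburr has to be done by shift 4 — holds.
cut can only start once weld is done — holds.
press is due by shift 2 — holds.
bore must be no later than shift 5 — holds.
polish can't be earlier than shift 3 — holds.

Valid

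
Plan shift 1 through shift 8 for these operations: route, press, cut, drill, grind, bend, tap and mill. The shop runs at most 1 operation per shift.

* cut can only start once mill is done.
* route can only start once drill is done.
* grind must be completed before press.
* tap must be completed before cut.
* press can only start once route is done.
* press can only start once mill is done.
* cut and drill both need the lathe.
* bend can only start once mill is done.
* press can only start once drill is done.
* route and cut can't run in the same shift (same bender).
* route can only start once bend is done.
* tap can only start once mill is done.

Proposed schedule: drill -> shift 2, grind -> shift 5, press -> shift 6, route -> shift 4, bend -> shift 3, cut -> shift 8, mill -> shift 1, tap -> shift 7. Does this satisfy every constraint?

bend can only start once mill is done — holds.
press can only start once drill is done — holds.
The shop runs at most 1 operation per shift — holds.
grind must be completed before press — holds.
tap can only start once mill is done — holds.
route can only start once drill is done — holds.
cut and drill both need the lathe — holds.
press can only start once route is done — holds.
route can only start once bend is done — holds.
route and cut can't run in the same shift (same bender) — holds.
tap must be completed before cut — holds.
cut can only start once mill is done — holds.
press can only start once mill is done — holds.

Yes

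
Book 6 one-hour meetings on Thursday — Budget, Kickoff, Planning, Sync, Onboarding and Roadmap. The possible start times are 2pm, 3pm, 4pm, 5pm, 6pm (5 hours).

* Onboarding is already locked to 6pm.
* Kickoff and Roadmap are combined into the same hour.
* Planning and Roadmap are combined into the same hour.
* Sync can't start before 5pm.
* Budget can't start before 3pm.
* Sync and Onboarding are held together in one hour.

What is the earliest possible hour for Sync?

Sync is available from 5pm; Sync must be in the same hour as Onboarding, which can't be before 6pm, so Sync is at least 6pm.
Sync at 6pm is achievable: Roadmap -> 2pm; Sync -> 6pm; Onboarding -> 6pm; Kickoff -> 2pm; Budget -> 3pm; Planning -> 2pm.

6pm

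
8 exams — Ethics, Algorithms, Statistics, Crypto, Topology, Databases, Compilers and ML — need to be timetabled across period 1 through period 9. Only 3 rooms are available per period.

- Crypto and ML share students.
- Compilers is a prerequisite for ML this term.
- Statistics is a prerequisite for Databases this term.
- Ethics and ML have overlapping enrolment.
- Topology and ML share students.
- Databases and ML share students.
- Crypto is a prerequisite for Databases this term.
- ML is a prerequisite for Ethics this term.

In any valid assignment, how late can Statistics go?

period 8

Downstream work caps Statistics at period 8.
Statistics at period 8 is achievable: Topology=period 3, Ethics=period 3, Statistics=period 8, Compilers=period 1, Databases=period 9, Algorithms=period 1, Crypto=period 1, ML=period 2.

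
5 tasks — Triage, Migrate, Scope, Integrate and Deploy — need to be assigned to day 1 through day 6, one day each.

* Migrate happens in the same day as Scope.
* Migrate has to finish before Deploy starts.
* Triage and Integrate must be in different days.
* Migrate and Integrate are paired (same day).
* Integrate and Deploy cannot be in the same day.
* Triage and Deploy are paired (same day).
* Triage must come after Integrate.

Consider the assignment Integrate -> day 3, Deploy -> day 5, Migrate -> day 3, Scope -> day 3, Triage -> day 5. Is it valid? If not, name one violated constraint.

Integrate and Deploy cannot be in the same day — holds.
Triage and Integrate must be in different days — holds.
Triage must come after Integrate — holds.
Triage and Deploy are paired (same day) — holds.
Migrate happens in the same day as Scope — holds.
Migrate has to finish before Deploy starts — holds.
Migrate and Integrate are paired (same day) — holds.

Valid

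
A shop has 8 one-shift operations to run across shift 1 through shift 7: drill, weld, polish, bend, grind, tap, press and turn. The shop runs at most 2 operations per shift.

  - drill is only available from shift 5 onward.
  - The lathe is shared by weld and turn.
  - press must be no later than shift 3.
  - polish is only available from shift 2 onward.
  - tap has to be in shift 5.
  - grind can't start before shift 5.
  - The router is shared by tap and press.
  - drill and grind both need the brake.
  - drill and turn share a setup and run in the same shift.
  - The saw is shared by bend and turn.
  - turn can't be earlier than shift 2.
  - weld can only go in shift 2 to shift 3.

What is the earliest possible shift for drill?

shift 6

Drill is available from shift 5.
drill at shift 6 is achievable: drill=shift 6; turn=shift 6; polish=shift 2; bend=shift 1; tap=shift 5; press=shift 1; grind=shift 5; weld=shift 2.
Nothing earlier works — the conflict and capacity constraints rule out every shift before shift 6.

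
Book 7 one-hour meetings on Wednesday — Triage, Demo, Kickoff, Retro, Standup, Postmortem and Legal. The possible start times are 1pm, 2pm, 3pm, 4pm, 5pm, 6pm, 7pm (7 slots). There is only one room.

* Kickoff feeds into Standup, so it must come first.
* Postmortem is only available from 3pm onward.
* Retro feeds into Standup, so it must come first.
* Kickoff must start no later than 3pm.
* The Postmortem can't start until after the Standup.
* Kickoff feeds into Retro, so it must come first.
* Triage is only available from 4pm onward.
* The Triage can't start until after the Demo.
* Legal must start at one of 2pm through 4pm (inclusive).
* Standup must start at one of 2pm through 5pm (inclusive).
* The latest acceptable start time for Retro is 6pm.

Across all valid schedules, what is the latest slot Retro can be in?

Precedence pushes Retro to at least 2pm; Retro's own window allows nothing later than 6pm; downstream work caps Retro at 4pm.
Retro at 4pm is achievable: Kickoff in 1pm; Postmortem in 7pm; Triage in 6pm; Standup in 5pm; Legal in 2pm; Demo in 3pm; Retro in 4pm.

4pm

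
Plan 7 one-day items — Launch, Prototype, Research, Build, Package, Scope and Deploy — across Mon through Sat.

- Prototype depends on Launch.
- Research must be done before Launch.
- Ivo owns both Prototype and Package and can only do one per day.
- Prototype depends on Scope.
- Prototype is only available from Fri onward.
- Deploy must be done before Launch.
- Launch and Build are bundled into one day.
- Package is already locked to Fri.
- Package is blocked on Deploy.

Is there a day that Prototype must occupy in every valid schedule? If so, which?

Sat

Prototype's window is Fri–Sat.
Package is fixed at Fri, and Prototype can't share a day with Package.
So Prototype must be Sat.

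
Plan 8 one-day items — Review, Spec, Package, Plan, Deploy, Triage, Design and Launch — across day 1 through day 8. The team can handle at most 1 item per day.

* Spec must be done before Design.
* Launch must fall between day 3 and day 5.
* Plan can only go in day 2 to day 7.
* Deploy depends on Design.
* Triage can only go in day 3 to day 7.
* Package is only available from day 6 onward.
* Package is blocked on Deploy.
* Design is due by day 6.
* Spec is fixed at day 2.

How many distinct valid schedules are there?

36

Splitting on Plan: it can be day 3 (6), day 4 (6), day 5 (6), day 6 (9), day 7 (9). Listing each branch's schedules as (Review, Spec, Package, Deploy, Triage, Design, Launch) by day number:
Plan=day 3: (1,2,8,6,7,4,5) (1,2,8,6,7,5,4) (1,2,8,7,4,6,5) (1,2,8,7,5,6,4) (1,2,8,7,6,4,5) (1,2,8,7,6,5,4) — 6.
Plan=day 4: (1,2,8,6,7,3,5) (1,2,8,6,7,5,3) (1,2,8,7,3,6,5) (1,2,8,7,5,6,3) (1,2,8,7,6,3,5) (1,2,8,7,6,5,3) — 6.
Plan=day 5: (1,2,8,6,7,3,4) (1,2,8,6,7,4,3) (1,2,8,7,3,6,4) (1,2,8,7,4,6,3) (1,2,8,7,6,3,4) (1,2,8,7,6,4,3) — 6.
Plan=day 6: (1,2,8,4,7,3,5) (1,2,8,5,7,3,4) (1,2,8,5,7,4,3) (1,2,8,7,3,4,5) (1,2,8,7,3,5,4) (1,2,8,7,4,3,5) (1,2,8,7,4,5,3) (1,2,8,7,5,3,4) (1,2,8,7,5,4,3) — 9.
Plan=day 7: (1,2,8,4,6,3,5) (1,2,8,5,6,3,4) (1,2,8,5,6,4,3) (1,2,8,6,3,4,5) (1,2,8,6,3,5,4) (1,2,8,6,4,3,5) (1,2,8,6,4,5,3) (1,2,8,6,5,3,4) (1,2,8,6,5,4,3) — 9.
Summing: 6 + 6 + 6 + 9 + 9 = 36.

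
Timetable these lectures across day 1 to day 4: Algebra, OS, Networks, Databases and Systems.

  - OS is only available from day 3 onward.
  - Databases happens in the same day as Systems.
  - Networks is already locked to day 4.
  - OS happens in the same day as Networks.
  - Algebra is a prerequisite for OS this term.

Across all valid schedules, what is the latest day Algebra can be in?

Downstream work caps Algebra at day 3.
Algebra at day 3 is achievable: Algebra=day 3, OS=day 4, Systems=day 1, Databases=day 1, Networks=day 4.

day 3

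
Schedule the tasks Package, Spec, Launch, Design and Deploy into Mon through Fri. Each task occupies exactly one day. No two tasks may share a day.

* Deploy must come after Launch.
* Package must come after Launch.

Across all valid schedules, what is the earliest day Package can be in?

Tue

Precedence pushes Package to at least Tue.
Package at Tue is achievable: Launch in Mon; Spec in Thu; Design in Fri; Package in Tue; Deploy in Wed.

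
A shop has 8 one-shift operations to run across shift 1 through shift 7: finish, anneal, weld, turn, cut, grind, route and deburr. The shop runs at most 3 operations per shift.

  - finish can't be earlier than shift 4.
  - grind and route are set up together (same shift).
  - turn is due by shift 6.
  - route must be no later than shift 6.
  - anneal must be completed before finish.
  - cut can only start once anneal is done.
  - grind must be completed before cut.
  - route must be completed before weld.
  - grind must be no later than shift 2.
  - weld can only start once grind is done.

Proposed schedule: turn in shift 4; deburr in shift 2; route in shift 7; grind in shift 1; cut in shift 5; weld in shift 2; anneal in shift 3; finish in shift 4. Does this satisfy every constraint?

No — it violates: grind and route are set up together (same shift)

anneal must be completed before finish — holds.
route must be completed before weld — violated.
grind must be completed before cut — holds.
The shop runs at most 3 operations per shift — holds.
finish can't be earlier than shift 4 — holds.
cut can only start once anneal is done — holds.
grind and route are set up together (same shift) — violated.
weld can only start once grind is done — holds.
turn is due by shift 6 — holds.
grind must be no later than shift 2 — holds.
route must be no later than shift 6 — violated.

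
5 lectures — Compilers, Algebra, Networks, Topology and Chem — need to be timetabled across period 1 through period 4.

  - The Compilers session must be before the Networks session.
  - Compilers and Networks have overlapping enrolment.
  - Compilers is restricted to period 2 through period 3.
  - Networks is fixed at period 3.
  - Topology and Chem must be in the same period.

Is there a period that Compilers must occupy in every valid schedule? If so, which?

Compilers's window is period 2–period 3.
Networks is fixed at period 3, and Compilers can't share a period with Networks.
So Compilers must be period 2.

period 2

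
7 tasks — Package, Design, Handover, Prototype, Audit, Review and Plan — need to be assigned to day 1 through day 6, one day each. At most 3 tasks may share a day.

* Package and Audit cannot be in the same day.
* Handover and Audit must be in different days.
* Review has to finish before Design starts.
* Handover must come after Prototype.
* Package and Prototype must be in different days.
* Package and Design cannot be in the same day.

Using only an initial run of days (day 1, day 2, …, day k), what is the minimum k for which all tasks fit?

The precedence chain requires at least 2 distinct days.
With at most 3 per day and 7 tasks, at least 3 days are needed.
3 works (last occupied day: day 3): for example Review in day 1, Package in day 3, Design in day 2, Audit in day 1, Plan in day 2, Handover in day 2, Prototype in day 1.

3 days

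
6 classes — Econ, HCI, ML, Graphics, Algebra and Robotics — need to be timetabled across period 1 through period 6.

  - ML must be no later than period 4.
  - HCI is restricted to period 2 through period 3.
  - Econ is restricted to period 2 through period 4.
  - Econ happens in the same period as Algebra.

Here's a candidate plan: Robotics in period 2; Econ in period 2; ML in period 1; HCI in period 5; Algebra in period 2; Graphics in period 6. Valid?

ML must be no later than period 4 — holds.
HCI is restricted to period 2 through period 3 — violated.
Econ happens in the same period as Algebra — holds.
Econ is restricted to period 2 through period 4 — holds.

No. HCI is restricted to period 2 through period 3 is not satisfied.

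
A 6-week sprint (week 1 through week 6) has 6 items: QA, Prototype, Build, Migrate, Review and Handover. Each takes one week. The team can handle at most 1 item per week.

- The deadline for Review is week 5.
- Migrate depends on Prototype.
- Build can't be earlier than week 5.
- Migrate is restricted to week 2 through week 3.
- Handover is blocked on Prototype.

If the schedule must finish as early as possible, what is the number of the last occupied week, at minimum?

The precedence chain requires at least 2 distinct weeks.
With at most 1 per week and 6 work items, at least 6 weeks are needed.
Build can't be placed before week 5, so the schedule must run through at least week 5.
6 works (last occupied week: week 6): for example Handover in week 4; QA in week 6; Migrate in week 2; Build in week 5; Prototype in week 1; Review in week 3.

6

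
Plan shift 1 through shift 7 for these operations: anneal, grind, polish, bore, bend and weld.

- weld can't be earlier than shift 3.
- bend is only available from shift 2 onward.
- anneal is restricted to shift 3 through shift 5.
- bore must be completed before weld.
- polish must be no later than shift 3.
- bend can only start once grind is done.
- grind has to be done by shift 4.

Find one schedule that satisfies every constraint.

bend=shift 2; bore=shift 1; weld=shift 3; anneal=shift 3; grind=shift 1; polish=shift 1

Checking: bore(shift 1) before weld(shift 3); grind(shift 1) before bend(shift 2); anneal=shift 3 in [shift 3,shift 5]; weld=shift 3 in [shift 3,shift 7]; grind=shift 1 in [shift 1,shift 4]; bend=shift 2 in [shift 2,shift 7]; polish=shift 1 in [shift 1,shift 3].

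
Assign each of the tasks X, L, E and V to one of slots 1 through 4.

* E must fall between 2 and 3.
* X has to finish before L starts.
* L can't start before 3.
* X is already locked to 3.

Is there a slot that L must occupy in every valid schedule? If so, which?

L is available from 3; precedence pushes L to at least 4.
So L is pinned to 4.

4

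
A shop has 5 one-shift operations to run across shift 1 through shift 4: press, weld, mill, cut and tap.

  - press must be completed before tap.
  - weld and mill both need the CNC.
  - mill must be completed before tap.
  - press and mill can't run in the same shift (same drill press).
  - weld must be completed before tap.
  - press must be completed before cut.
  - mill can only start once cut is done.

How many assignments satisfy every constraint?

2

Enumerating: press -> shift 1, tap -> shift 4, weld -> shift 1, mill -> shift 3, cut -> shift 2 | weld in shift 2; cut in shift 2; mill in shift 3; tap in shift 4; press in shift 1.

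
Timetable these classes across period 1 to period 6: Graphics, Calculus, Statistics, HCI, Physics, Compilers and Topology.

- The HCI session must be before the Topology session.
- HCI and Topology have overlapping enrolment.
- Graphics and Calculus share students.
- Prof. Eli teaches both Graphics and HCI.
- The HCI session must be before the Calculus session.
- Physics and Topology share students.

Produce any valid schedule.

Graphics=period 3; Topology=period 2; HCI=period 1; Physics=period 1; Calculus=period 2; Compilers=period 1; Statistics=period 1

Checking: HCI(period 1) before Topology(period 2); HCI(period 1) before Calculus(period 2); HCI(period 1) != Topology(period 2); Graphics(period 3) != Calculus(period 2); Graphics(period 3) != HCI(period 1); Physics(period 1) != Topology(period 2).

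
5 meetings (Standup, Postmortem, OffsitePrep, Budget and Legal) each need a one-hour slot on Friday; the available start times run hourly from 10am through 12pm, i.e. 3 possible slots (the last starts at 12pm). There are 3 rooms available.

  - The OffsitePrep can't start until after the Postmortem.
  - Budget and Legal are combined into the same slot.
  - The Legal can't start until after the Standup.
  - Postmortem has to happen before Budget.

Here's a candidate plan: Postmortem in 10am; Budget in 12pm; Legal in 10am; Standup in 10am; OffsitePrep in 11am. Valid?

Invalid. Budget and Legal are combined into the same slot.

The Legal can't start until after the Standup — violated.
Postmortem has to happen before Budget — holds.
The OffsitePrep can't start until after the Postmortem — holds.
Budget and Legal are combined into the same slot — violated.
There are 3 rooms available — holds.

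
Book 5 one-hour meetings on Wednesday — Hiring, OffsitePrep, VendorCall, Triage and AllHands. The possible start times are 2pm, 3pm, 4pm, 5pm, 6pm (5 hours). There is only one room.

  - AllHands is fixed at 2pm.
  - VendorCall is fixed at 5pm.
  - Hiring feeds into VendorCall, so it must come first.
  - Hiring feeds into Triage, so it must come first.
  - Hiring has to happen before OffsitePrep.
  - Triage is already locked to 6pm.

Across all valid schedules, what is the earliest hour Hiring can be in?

3pm

Downstream work caps Hiring at 4pm.
Hiring at 3pm is achievable: VendorCall=5pm, Triage=6pm, AllHands=2pm, OffsitePrep=4pm, Hiring=3pm.
Nothing earlier works — the capacity limit rule out every hour before 3pm.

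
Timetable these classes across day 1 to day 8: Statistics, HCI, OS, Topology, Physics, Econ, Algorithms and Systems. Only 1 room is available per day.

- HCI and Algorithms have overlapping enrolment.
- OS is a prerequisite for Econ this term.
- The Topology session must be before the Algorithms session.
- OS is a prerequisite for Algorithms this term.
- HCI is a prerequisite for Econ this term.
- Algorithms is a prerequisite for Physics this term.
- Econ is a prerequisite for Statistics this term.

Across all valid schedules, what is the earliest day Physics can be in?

day 4

Precedence pushes Physics to at least day 3.
Physics at day 4 is achievable: Algorithms in day 3; Econ in day 6; HCI in day 5; Topology in day 2; OS in day 1; Statistics in day 7; Systems in day 8; Physics in day 4.
Nothing earlier works — the conflict and capacity constraints rule out every day before day 4.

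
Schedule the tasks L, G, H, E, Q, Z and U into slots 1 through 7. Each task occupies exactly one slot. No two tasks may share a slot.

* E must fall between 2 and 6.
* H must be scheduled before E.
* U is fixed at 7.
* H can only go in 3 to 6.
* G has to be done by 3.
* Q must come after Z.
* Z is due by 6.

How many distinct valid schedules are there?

45

Splitting on G: it can be 1 (18), 2 (18), 3 (9). Listing each branch's schedules as (L, H, E, Q, Z, U):
G=1: (2,3,4,6,5,7) (2,3,5,6,4,7) (2,3,6,5,4,7) (2,4,5,6,3,7) (2,4,6,5,3,7) (2,5,6,4,3,7) (3,4,5,6,2,7) (3,4,6,5,2,7) (3,5,6,4,2,7) (4,3,5,6,2,7) (4,3,6,5,2,7) (4,5,6,3,2,7) (5,3,4,6,2,7) (5,3,6,4,2,7) (5,4,6,3,2,7) (6,3,4,5,2,7) (6,3,5,4,2,7) (6,4,5,3,2,7) — 18.
G=2: (1,3,4,6,5,7) (1,3,5,6,4,7) (1,3,6,5,4,7) (1,4,5,6,3,7) (1,4,6,5,3,7) (1,5,6,4,3,7) (3,4,5,6,1,7) (3,4,6,5,1,7) (3,5,6,4,1,7) (4,3,5,6,1,7) (4,3,6,5,1,7) (4,5,6,3,1,7) (5,3,4,6,1,7) (5,3,6,4,1,7) (5,4,6,3,1,7) (6,3,4,5,1,7) (6,3,5,4,1,7) (6,4,5,3,1,7) — 18.
G=3: (1,4,5,6,2,7) (1,4,6,5,2,7) (1,5,6,4,2,7) (2,4,5,6,1,7) (2,4,6,5,1,7) (2,5,6,4,1,7) (4,5,6,2,1,7) (5,4,6,2,1,7) (6,4,5,2,1,7) — 9.
Summing: 18 + 18 + 9 = 45.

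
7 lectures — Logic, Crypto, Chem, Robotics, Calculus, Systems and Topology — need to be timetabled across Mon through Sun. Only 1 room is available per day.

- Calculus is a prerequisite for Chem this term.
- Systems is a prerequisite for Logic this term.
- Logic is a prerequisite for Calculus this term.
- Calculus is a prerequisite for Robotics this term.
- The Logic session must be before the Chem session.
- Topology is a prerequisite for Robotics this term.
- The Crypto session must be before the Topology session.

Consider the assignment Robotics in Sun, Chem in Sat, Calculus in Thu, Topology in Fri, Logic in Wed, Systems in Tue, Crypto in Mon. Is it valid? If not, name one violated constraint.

Calculus is a prerequisite for Chem this term — holds.
The Crypto session must be before the Topology session — holds.
Logic is a prerequisite for Calculus this term — holds.
Systems is a prerequisite for Logic this term — holds.
The Logic session must be before the Chem session — holds.
Calculus is a prerequisite for Robotics this term — holds.
Only 1 room is available per day — holds.
Topology is a prerequisite for Robotics this term — holds.

Valid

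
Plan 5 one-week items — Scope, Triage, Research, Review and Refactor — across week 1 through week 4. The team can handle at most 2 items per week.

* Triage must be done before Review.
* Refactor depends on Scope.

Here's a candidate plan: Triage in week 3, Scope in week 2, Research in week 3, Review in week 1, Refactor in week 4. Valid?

No — it violates: Triage must be done before Review

Triage must be done before Review — violated.
Refactor depends on Scope — holds.
The team can handle at most 2 items per week — holds.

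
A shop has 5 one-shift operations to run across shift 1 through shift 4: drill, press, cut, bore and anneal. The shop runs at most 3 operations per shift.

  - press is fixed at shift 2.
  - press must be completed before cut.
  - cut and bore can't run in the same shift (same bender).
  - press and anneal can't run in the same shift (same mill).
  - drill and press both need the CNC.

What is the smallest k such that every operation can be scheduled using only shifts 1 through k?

The precedence chain requires at least 2 distinct shifts.
With at most 3 per shift and 5 operations, at least 2 shifts are needed.
Propagating the time windows through the other constraints, cut can't land before shift 3, so the schedule must run through at least shift 3.
3 works (last occupied shift: shift 3): for example drill -> shift 1; cut -> shift 3; press -> shift 2; anneal -> shift 1; bore -> shift 1.

3 shifts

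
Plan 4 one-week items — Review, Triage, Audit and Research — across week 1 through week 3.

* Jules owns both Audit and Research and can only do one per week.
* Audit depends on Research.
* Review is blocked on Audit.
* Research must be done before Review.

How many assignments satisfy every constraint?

Enumerating: Review in week 3; Audit in week 2; Research in week 1; Triage in week 1 | Review=week 3, Audit=week 2, Triage=week 2, Research=week 1 | Research=week 1; Audit=week 2; Review=week 3; Triage=week 3.

3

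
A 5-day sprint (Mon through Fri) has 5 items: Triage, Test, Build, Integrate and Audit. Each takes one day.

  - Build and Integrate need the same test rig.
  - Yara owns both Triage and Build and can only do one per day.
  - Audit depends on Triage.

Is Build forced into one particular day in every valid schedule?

No

Build can be Mon (e.g. Triage=Tue, Audit=Wed, Integrate=Tue, Build=Mon, Test=Mon) or Tue (e.g. Integrate=Mon, Triage=Mon, Test=Mon, Audit=Tue, Build=Tue).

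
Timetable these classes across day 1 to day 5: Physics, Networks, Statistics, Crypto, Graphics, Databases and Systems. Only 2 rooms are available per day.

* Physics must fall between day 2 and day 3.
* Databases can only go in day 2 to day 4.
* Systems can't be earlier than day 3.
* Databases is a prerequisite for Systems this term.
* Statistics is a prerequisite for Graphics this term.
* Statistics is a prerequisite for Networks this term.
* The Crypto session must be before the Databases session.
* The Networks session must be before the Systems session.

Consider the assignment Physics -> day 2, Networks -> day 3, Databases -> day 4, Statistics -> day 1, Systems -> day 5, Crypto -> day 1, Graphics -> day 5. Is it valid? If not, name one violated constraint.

Systems can't be earlier than day 3 — holds.
Only 2 rooms are available per day — holds.
Statistics is a prerequisite for Graphics this term — holds.
The Crypto session must be before the Databases session — holds.
Databases can only go in day 2 to day 4 — holds.
Physics must fall between day 2 and day 3 — holds.
Statistics is a prerequisite for Networks this term — holds.
Databases is a prerequisite for Systems this term — holds.
The Networks session must be before the Systems session — holds.

Valid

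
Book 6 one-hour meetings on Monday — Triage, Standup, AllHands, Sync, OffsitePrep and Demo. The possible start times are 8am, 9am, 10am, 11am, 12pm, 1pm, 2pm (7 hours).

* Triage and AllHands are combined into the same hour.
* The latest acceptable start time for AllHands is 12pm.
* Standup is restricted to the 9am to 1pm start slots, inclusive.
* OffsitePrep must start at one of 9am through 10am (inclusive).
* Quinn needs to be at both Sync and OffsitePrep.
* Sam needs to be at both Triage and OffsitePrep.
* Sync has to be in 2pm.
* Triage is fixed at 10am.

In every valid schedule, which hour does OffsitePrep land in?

OffsitePrep's window is 9am–10am.
Triage is fixed at 10am, and OffsitePrep can't share a hour with Triage.
So OffsitePrep must be 9am.

9am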